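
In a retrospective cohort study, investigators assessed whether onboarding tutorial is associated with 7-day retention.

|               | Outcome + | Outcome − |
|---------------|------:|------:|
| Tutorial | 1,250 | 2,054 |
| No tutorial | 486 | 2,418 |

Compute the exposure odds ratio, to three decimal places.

3.028

Cells: a = 1250, b = 2054, c = 486, d = 2418.
OR = (a·d)/(b·c) = (1250 × 2418) / (2054 × 486) = 3022500 / 998244 = 3.02782
The odds of 7-day retention are about 3.03 times as high in the tutorial group.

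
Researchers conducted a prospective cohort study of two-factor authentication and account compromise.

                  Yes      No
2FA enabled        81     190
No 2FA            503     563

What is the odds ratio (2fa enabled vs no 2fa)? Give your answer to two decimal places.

0.48

Cells: a = 81, b = 190, c = 503, d = 563.
OR = (a·d)/(b·c) = (81 × 563) / (190 × 503) = 45603 / 95570 = 0.47717
Exposure is associated with lower odds of account compromise (OR = 0.48 < 1).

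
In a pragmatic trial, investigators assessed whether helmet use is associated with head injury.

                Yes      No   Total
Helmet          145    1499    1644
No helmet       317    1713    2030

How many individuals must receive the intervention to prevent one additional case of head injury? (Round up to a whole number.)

Risk in treated group = 145/1644 = 0.08820; risk in control = 317/2030 = 0.15616.
Absolute risk reduction = 0.15616 − 0.08820 = 0.06796
NNT = 1 / ARR = 1 / 0.06796 = 14.715 → round up → 15

15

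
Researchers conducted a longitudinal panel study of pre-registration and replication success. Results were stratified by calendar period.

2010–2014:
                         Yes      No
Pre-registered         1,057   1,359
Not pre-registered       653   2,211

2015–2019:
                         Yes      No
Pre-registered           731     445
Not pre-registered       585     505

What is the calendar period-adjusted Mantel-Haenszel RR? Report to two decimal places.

1.54

RR_MH = Σ(aᵢ·n₀ᵢ/nᵢ) / Σ(cᵢ·n₁ᵢ/nᵢ), with n₁ᵢ = aᵢ+bᵢ (exposed), n₀ᵢ = cᵢ+dᵢ (unexposed), nᵢ = n₁ᵢ+n₀ᵢ.
Stratum 1 (2010–2014): n₁ = 2416, n₀ = 2864, n = 5280; a·n₀/n = 1057·2864/5280 = 573.3424; c·n₁/n = 653·2416/5280 = 298.7970
Stratum 2 (2015–2019): n₁ = 1176, n₀ = 1090, n = 2266; a·n₀/n = 731·1090/2266 = 351.6284; c·n₁/n = 585·1176/2266 = 303.6011
RR_MH = (573.3424 + 351.6284) / (298.7970 + 303.6011) = 924.9708 / 602.3980 = 1.53548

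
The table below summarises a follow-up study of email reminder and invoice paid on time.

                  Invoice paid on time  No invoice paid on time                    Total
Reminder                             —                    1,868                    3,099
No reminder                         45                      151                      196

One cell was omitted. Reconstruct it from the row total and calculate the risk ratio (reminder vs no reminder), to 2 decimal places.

The missing cell is in the exposed row: 3099 − 1868 = 1231.
So a = 1231, b = 1868, c = 45, d = 151.
RR = [a/(a+b)] / [c/(c+d)] = (1231/3099) / (45/196) = 0.39722/0.22959 = 1.73014

1.73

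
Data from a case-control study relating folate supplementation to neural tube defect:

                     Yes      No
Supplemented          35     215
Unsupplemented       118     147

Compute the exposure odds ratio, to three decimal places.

Cells: a = 35, b = 215, c = 118, d = 147.
OR = (a·d)/(b·c) = (35 × 147) / (215 × 118) = 5145 / 25370 = 0.20280
Exposure is associated with lower odds of neural tube defect (OR = 0.20 < 1).

0.203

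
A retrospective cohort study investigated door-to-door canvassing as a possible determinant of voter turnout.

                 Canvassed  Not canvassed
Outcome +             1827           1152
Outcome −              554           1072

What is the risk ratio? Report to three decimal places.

1.481

Reading the table with exposure as columns: a = 1827 (Canvassed, case), b = 554 (Canvassed, non-case), c = 1152 (Not canvassed, case), d = 1072.
Risk in exposed = 1827/2381 = 0.76732; risk in unexposed = 1152/2224 = 0.51799.
RR = 0.76732 / 0.51799 = 1.48136
The risk among the exposed is 1.48 times that among the unexposed.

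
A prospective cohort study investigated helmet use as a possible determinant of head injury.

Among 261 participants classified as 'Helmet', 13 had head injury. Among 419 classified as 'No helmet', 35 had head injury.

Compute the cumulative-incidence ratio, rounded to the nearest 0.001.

From the description: a = 13, b = 248, c = 35, d = 384.
Risk in exposed = 13/261 = 0.04981; risk in unexposed = 35/419 = 0.08353.
RR = 0.04981 / 0.08353 = 0.59628
The risk is 40% lower among the exposed than among the unexposed.

0.596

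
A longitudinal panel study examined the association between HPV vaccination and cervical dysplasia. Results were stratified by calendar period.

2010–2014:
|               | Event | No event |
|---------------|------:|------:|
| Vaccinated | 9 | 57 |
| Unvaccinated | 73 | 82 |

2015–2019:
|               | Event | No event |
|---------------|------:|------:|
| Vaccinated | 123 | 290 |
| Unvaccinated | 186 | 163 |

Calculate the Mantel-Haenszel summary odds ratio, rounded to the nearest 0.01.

0.33

OR_MH = Σ(aᵢdᵢ/nᵢ) / Σ(bᵢcᵢ/nᵢ), where nᵢ is the stratum total.
Stratum 1 (2010–2014): n = 221; a·d/n = 9·82/221 = 3.3394; b·c/n = 57·73/221 = 18.8281
Stratum 2 (2015–2019): n = 762; a·d/n = 123·163/762 = 26.3110; b·c/n = 290·186/762 = 70.7874
OR_MH = (3.3394 + 26.3110) / (18.8281 + 70.7874) = 29.6504 / 89.6155 = 0.33086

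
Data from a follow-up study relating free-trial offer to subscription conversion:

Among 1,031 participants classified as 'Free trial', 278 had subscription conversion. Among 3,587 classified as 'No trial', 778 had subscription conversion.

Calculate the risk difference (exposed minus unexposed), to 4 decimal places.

From the description: a = 278, b = 753, c = 778, d = 2809.
Risk in exposed = 278/1031 = 0.269641; risk in unexposed = 778/3587 = 0.216894.
Risk difference = 0.269641 − 0.216894 = 0.052747

0.0527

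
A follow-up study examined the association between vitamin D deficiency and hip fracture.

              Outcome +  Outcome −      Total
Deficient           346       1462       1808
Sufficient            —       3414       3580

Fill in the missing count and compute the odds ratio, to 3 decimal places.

The missing cell is in the unexposed row: 3580 − 3414 = 166.
So a = 346, b = 1462, c = 166, d = 3414.
OR = (a·d)/(b·c) = (346 × 3414) / (1462 × 166) = 1181244 / 242692 = 4.86726

4.867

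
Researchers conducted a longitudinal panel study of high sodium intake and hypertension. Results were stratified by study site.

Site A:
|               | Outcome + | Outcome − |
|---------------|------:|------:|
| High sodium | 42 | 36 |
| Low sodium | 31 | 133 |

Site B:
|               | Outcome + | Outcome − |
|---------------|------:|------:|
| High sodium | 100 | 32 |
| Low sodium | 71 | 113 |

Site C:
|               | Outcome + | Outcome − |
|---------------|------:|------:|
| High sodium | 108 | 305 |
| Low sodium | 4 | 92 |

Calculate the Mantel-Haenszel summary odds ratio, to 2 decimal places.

OR_MH = Σ(aᵢdᵢ/nᵢ) / Σ(bᵢcᵢ/nᵢ), where nᵢ is the stratum total.
Stratum 1 (Site A): n = 242; a·d/n = 42·133/242 = 23.0826; b·c/n = 36·31/242 = 4.6116
Stratum 2 (Site B): n = 316; a·d/n = 100·113/316 = 35.7595; b·c/n = 32·71/316 = 7.1899
Stratum 3 (Site C): n = 509; a·d/n = 108·92/509 = 19.5206; b·c/n = 305·4/509 = 2.3969
OR_MH = (23.0826 + 35.7595 + 19.5206) / (4.6116 + 7.1899 + 2.3969) = 78.3628 / 14.1983 = 5.51917

5.52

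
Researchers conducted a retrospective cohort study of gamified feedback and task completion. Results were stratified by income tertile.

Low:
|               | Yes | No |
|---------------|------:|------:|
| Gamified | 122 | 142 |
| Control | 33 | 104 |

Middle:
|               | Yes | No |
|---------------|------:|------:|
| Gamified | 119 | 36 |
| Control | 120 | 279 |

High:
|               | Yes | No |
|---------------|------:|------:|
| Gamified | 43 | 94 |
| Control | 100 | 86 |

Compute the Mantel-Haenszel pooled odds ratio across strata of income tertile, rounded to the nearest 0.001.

2.120

OR_MH = Σ(aᵢdᵢ/nᵢ) / Σ(bᵢcᵢ/nᵢ), where nᵢ is the stratum total.
Stratum 1 (Low): n = 401; a·d/n = 122·104/401 = 31.6409; b·c/n = 142·33/401 = 11.6858
Stratum 2 (Middle): n = 554; a·d/n = 119·279/554 = 59.9296; b·c/n = 36·120/554 = 7.7978
Stratum 3 (High): n = 323; a·d/n = 43·86/323 = 11.4489; b·c/n = 94·100/323 = 29.1022
OR_MH = (31.6409 + 59.9296 + 11.4489) / (11.6858 + 7.7978 + 29.1022) = 103.0194 / 48.5858 = 2.12036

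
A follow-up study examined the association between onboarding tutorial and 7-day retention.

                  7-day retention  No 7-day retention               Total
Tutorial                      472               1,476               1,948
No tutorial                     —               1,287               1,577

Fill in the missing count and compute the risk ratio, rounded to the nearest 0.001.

1.318

The missing cell is in the unexposed row: 1577 − 1287 = 290.
So a = 472, b = 1476, c = 290, d = 1287.
RR = [a/(a+b)] / [c/(c+d)] = (472/1948) / (290/1577) = 0.24230/0.18389 = 1.31761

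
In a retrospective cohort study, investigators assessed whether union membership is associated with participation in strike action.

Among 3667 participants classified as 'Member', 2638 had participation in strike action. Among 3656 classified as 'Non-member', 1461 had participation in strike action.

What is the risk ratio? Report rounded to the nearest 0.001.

1.800

From the description: a = 2638, b = 1029, c = 1461, d = 2195.
Risk in exposed = 2638/3667 = 0.71939; risk in unexposed = 1461/3656 = 0.39962.
RR = 0.71939 / 0.39962 = 1.80020
The risk among the exposed is 1.80 times that among the unexposed.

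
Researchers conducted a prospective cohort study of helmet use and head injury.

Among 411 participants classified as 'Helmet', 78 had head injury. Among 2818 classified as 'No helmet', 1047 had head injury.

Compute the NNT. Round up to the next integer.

Risk in treated group = 78/411 = 0.18978; risk in control = 1047/2818 = 0.37154.
Absolute risk reduction = 0.37154 − 0.18978 = 0.18176
NNT = 1 / ARR = 1 / 0.18176 = 5.502 → round up → 6

6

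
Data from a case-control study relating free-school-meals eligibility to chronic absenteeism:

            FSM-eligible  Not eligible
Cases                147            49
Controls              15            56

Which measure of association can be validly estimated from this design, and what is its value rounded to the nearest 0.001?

Reading the table with exposure as columns: a = 147 (FSM-eligible, case), b = 15 (FSM-eligible, non-case), c = 49 (Not eligible, case), d = 56.
This is a case-control study: participants were sampled on outcome status, so risks in the source population cannot be estimated directly — relative risk is not valid here. The odds ratio is the appropriate measure.
OR = (a·d)/(b·c) = (147 × 56) / (15 × 49) = 8232 / 735 = 11.20000

11.200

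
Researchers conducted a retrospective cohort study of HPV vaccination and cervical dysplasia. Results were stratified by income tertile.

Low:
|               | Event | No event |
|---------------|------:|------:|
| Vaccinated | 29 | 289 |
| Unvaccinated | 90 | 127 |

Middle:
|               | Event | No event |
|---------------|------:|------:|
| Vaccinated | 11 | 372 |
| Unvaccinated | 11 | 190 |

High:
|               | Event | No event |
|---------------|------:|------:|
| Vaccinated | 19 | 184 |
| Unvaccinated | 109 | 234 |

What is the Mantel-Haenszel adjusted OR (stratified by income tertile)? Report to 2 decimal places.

OR_MH = Σ(aᵢdᵢ/nᵢ) / Σ(bᵢcᵢ/nᵢ), where nᵢ is the stratum total.
Stratum 1 (Low): n = 535; a·d/n = 29·127/535 = 6.8841; b·c/n = 289·90/535 = 48.6168
Stratum 2 (Middle): n = 584; a·d/n = 11·190/584 = 3.5788; b·c/n = 372·11/584 = 7.0068
Stratum 3 (High): n = 546; a·d/n = 19·234/546 = 8.1429; b·c/n = 184·109/546 = 36.7326
OR_MH = (6.8841 + 3.5788 + 8.1429) / (48.6168 + 7.0068 + 36.7326) = 18.6057 / 92.3563 = 0.20146

0.20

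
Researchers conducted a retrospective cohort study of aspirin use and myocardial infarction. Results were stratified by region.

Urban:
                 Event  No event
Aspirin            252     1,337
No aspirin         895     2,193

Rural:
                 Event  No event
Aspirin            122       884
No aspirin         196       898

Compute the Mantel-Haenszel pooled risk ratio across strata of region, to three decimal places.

0.578

RR_MH = Σ(aᵢ·n₀ᵢ/nᵢ) / Σ(cᵢ·n₁ᵢ/nᵢ), with n₁ᵢ = aᵢ+bᵢ (exposed), n₀ᵢ = cᵢ+dᵢ (unexposed), nᵢ = n₁ᵢ+n₀ᵢ.
Stratum 1 (Urban): n₁ = 1589, n₀ = 3088, n = 4677; a·n₀/n = 252·3088/4677 = 166.3836; c·n₁/n = 895·1589/4677 = 304.0742
Stratum 2 (Rural): n₁ = 1006, n₀ = 1094, n = 2100; a·n₀/n = 122·1094/2100 = 63.5562; c·n₁/n = 196·1006/2100 = 93.8933
RR_MH = (166.3836 + 63.5562) / (304.0742 + 93.8933) = 229.9398 / 397.9675 = 0.57779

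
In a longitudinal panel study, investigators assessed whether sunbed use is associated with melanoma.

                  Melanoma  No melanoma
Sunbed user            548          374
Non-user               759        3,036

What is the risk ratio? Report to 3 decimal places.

Cells: a = 548, b = 374, c = 759, d = 3036.
Risk in exposed = 548/922 = 0.59436; risk in unexposed = 759/3795 = 0.20000.
RR = 0.59436 / 0.20000 = 2.97180
The risk among the exposed is 2.97 times that among the unexposed.

2.972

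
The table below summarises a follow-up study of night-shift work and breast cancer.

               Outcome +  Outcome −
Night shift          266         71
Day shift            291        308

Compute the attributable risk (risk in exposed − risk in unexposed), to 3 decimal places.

Cells: a = 266, b = 71, c = 291, d = 308.
Risk in exposed = 266/337 = 0.789318; risk in unexposed = 291/599 = 0.485810.
Risk difference = 0.789318 − 0.485810 = 0.303508

0.304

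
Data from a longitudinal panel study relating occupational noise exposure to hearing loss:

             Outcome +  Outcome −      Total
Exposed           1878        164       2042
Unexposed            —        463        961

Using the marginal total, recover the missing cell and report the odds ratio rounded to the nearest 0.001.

10.646

The missing cell is in the unexposed row: 961 − 463 = 498.
So a = 1878, b = 164, c = 498, d = 463.
OR = (a·d)/(b·c) = (1878 × 463) / (164 × 498) = 869514 / 81672 = 10.64641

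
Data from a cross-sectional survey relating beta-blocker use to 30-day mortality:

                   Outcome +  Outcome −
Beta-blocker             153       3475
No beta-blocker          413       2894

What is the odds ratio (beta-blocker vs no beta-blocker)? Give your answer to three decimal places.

0.309

Cells: a = 153, b = 3475, c = 413, d = 2894.
OR = (a·d)/(b·c) = (153 × 2894) / (3475 × 413) = 442782 / 1435175 = 0.30852
Exposure is associated with lower odds of 30-day mortality (OR = 0.31 < 1).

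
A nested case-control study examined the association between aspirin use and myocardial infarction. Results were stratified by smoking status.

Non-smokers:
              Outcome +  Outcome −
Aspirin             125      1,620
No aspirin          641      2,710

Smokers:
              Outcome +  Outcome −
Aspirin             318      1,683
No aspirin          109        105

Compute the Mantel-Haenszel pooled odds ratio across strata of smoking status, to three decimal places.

OR_MH = Σ(aᵢdᵢ/nᵢ) / Σ(bᵢcᵢ/nᵢ), where nᵢ is the stratum total.
Stratum 1 (Non-smokers): n = 5096; a·d/n = 125·2710/5096 = 66.4737; b·c/n = 1620·641/5096 = 203.7716
Stratum 2 (Smokers): n = 2215; a·d/n = 318·105/2215 = 15.0745; b·c/n = 1683·109/2215 = 82.8203
OR_MH = (66.4737 + 15.0745) / (203.7716 + 82.8203) = 81.5482 / 286.5919 = 0.28454

0.285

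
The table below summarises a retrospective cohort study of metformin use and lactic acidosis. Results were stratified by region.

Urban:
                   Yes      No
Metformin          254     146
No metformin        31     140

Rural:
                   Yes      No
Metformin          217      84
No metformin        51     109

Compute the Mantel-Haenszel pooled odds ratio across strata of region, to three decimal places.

6.596

OR_MH = Σ(aᵢdᵢ/nᵢ) / Σ(bᵢcᵢ/nᵢ), where nᵢ is the stratum total.
Stratum 1 (Urban): n = 571; a·d/n = 254·140/571 = 62.2767; b·c/n = 146·31/571 = 7.9264
Stratum 2 (Rural): n = 461; a·d/n = 217·109/461 = 51.3080; b·c/n = 84·51/461 = 9.2928
OR_MH = (62.2767 + 51.3080) / (7.9264 + 9.2928) = 113.5847 / 17.2193 = 6.59637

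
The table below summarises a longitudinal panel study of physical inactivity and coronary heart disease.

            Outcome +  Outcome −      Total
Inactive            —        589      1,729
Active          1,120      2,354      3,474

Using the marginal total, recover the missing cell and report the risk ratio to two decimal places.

The missing cell is in the exposed row: 1729 − 589 = 1140.
So a = 1140, b = 589, c = 1120, d = 2354.
RR = [a/(a+b)] / [c/(c+d)] = (1140/1729) / (1120/3474) = 0.65934/0.32239 = 2.04513

2.05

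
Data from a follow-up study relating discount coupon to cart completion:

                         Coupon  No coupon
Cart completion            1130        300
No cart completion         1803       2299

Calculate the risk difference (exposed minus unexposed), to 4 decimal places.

Reading the table with exposure as columns: a = 1130 (Coupon, case), b = 1803 (Coupon, non-case), c = 300 (No coupon, case), d = 2299.
Risk in exposed = 1130/2933 = 0.385271; risk in unexposed = 300/2599 = 0.115429.
Risk difference = 0.385271 − 0.115429 = 0.269842

0.2698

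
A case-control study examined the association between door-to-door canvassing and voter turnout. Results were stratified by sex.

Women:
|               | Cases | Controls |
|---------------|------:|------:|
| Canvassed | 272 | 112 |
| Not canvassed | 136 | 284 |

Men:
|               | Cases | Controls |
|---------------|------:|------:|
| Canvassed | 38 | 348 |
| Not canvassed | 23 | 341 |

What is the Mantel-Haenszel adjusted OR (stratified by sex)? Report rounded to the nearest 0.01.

OR_MH = Σ(aᵢdᵢ/nᵢ) / Σ(bᵢcᵢ/nᵢ), where nᵢ is the stratum total.
Stratum 1 (Women): n = 804; a·d/n = 272·284/804 = 96.0796; b·c/n = 112·136/804 = 18.9453
Stratum 2 (Men): n = 750; a·d/n = 38·341/750 = 17.2773; b·c/n = 348·23/750 = 10.6720
OR_MH = (96.0796 + 17.2773) / (18.9453 + 10.6720) = 113.3569 / 29.6173 = 3.82739

3.83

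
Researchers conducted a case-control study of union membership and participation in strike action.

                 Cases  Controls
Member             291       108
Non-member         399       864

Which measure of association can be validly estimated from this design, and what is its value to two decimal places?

5.83

Cells: a = 291, b = 108, c = 399, d = 864.
This is a case-control study: participants were sampled on outcome status, so risks in the source population cannot be estimated directly — relative risk is not valid here. The odds ratio is the appropriate measure.
OR = (a·d)/(b·c) = (291 × 864) / (108 × 399) = 251424 / 43092 = 5.83459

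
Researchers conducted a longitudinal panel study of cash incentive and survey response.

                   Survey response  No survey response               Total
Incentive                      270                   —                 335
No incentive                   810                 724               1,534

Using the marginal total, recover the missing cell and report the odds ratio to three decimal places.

3.713

The missing cell is in the exposed row: 335 − 270 = 65.
So a = 270, b = 65, c = 810, d = 724.
OR = (a·d)/(b·c) = (270 × 724) / (65 × 810) = 195480 / 52650 = 3.71282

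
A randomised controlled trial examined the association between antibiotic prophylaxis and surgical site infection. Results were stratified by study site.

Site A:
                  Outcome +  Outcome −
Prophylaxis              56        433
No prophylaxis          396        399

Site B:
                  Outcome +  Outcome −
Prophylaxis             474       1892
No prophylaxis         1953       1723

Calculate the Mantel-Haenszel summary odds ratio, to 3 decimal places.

0.205

OR_MH = Σ(aᵢdᵢ/nᵢ) / Σ(bᵢcᵢ/nᵢ), where nᵢ is the stratum total.
Stratum 1 (Site A): n = 1284; a·d/n = 56·399/1284 = 17.4019; b·c/n = 433·396/1284 = 133.5421
Stratum 2 (Site B): n = 6042; a·d/n = 474·1723/6042 = 135.1708; b·c/n = 1892·1953/6042 = 611.5650
OR_MH = (17.4019 + 135.1708) / (133.5421 + 611.5650) = 152.5727 / 745.1071 = 0.20477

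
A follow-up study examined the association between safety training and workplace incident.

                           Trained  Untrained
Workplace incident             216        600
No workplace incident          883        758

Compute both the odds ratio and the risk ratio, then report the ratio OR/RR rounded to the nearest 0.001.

Reading the table with exposure as columns: a = 216 (Trained, case), b = 883 (Trained, non-case), c = 600 (Untrained, case), d = 758.
OR = (216·758)/(883·600) = 163728/529800 = 0.30904
Risk in exposed = 216/1099 = 0.19654; risk in unexposed = 600/1358 = 0.44183; RR = 0.44484
OR/RR = 0.30904 / 0.44484 = 0.69471
The outcome is not rare, so the OR lies further from 1 than the RR.

0.695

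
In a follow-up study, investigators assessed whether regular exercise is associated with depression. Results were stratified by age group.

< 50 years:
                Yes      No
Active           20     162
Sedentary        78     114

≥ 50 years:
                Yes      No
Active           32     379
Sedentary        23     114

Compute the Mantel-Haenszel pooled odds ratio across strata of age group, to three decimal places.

OR_MH = Σ(aᵢdᵢ/nᵢ) / Σ(bᵢcᵢ/nᵢ), where nᵢ is the stratum total.
Stratum 1 (< 50 years): n = 374; a·d/n = 20·114/374 = 6.0963; b·c/n = 162·78/374 = 33.7861
Stratum 2 (≥ 50 years): n = 548; a·d/n = 32·114/548 = 6.6569; b·c/n = 379·23/548 = 15.9069
OR_MH = (6.0963 + 6.6569) / (33.7861 + 15.9069) = 12.7532 / 49.6930 = 0.25664

0.257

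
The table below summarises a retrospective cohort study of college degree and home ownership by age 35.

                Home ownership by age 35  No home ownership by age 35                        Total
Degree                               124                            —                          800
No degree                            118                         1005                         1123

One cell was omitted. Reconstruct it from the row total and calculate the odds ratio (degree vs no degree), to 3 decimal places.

The missing cell is in the exposed row: 800 − 124 = 676.
So a = 124, b = 676, c = 118, d = 1005.
OR = (a·d)/(b·c) = (124 × 1005) / (676 × 118) = 124620 / 79768 = 1.56228

1.562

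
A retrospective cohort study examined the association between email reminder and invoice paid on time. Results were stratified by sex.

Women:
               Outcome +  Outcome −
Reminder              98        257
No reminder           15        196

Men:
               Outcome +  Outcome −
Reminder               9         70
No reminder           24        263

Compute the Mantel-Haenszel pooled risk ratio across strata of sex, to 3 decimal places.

RR_MH = Σ(aᵢ·n₀ᵢ/nᵢ) / Σ(cᵢ·n₁ᵢ/nᵢ), with n₁ᵢ = aᵢ+bᵢ (exposed), n₀ᵢ = cᵢ+dᵢ (unexposed), nᵢ = n₁ᵢ+n₀ᵢ.
Stratum 1 (Women): n₁ = 355, n₀ = 211, n = 566; a·n₀/n = 98·211/566 = 36.5336; c·n₁/n = 15·355/566 = 9.4081
Stratum 2 (Men): n₁ = 79, n₀ = 287, n = 366; a·n₀/n = 9·287/366 = 7.0574; c·n₁/n = 24·79/366 = 5.1803
RR_MH = (36.5336 + 7.0574) / (9.4081 + 5.1803) = 43.5909 / 14.5885 = 2.98804

2.988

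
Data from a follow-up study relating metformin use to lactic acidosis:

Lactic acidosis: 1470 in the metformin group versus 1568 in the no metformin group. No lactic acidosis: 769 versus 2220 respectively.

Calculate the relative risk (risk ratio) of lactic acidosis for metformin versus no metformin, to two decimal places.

From the description: a = 1470, b = 769, c = 1568, d = 2220.
Risk in exposed = 1470/2239 = 0.65654; risk in unexposed = 1568/3788 = 0.41394.
RR = 0.65654 / 0.41394 = 1.58609
The risk among the exposed is 1.59 times that among the unexposed.

1.59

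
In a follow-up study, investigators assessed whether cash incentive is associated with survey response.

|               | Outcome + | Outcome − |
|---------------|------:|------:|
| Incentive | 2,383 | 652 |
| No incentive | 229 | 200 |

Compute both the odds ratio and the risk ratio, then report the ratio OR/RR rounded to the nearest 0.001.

2.170

Cells: a = 2383, b = 652, c = 229, d = 200.
OR = (2383·200)/(652·229) = 476600/149308 = 3.19206
Risk in exposed = 2383/3035 = 0.78517; risk in unexposed = 229/429 = 0.53380; RR = 1.47091
OR/RR = 3.19206 / 1.47091 = 2.17012
The outcome is not rare, so the OR lies further from 1 than the RR.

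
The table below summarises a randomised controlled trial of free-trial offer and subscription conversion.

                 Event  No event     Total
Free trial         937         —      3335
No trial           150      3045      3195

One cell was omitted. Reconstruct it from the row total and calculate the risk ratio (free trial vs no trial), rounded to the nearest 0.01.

The missing cell is in the exposed row: 3335 − 937 = 2398.
So a = 937, b = 2398, c = 150, d = 3045.
RR = [a/(a+b)] / [c/(c+d)] = (937/3335) / (150/3195) = 0.28096/0.04695 = 5.98444

5.98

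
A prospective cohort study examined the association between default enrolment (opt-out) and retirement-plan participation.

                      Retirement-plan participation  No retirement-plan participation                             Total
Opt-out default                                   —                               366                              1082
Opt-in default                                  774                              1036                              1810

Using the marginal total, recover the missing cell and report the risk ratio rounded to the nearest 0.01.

1.55

The missing cell is in the exposed row: 1082 − 366 = 716.
So a = 716, b = 366, c = 774, d = 1036.
RR = [a/(a+b)] / [c/(c+d)] = (716/1082) / (774/1810) = 0.66174/0.42762 = 1.54747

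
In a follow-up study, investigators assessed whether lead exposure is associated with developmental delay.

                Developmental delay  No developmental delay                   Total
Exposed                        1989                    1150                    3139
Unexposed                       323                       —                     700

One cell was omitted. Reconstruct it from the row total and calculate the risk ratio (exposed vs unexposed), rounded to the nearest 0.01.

The missing cell is in the unexposed row: 700 − 323 = 377.
So a = 1989, b = 1150, c = 323, d = 377.
RR = [a/(a+b)] / [c/(c+d)] = (1989/3139) / (323/700) = 0.63364/0.46143 = 1.37322

1.37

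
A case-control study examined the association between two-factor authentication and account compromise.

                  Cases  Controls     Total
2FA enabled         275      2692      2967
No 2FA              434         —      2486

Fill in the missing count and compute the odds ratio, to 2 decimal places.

0.48

The missing cell is in the unexposed row: 2486 − 434 = 2052.
So a = 275, b = 2692, c = 434, d = 2052.
OR = (a·d)/(b·c) = (275 × 2052) / (2692 × 434) = 564300 / 1168328 = 0.48300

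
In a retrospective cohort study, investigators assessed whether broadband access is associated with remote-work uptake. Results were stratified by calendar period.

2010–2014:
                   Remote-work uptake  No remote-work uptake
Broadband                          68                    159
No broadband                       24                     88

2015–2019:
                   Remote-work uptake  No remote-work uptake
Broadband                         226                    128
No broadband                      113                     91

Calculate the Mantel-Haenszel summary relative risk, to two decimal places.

1.20

RR_MH = Σ(aᵢ·n₀ᵢ/nᵢ) / Σ(cᵢ·n₁ᵢ/nᵢ), with n₁ᵢ = aᵢ+bᵢ (exposed), n₀ᵢ = cᵢ+dᵢ (unexposed), nᵢ = n₁ᵢ+n₀ᵢ.
Stratum 1 (2010–2014): n₁ = 227, n₀ = 112, n = 339; a·n₀/n = 68·112/339 = 22.4661; c·n₁/n = 24·227/339 = 16.0708
Stratum 2 (2015–2019): n₁ = 354, n₀ = 204, n = 558; a·n₀/n = 226·204/558 = 82.6237; c·n₁/n = 113·354/558 = 71.6882
RR_MH = (22.4661 + 82.6237) / (16.0708 + 71.6882) = 105.0897 / 87.7590 = 1.19748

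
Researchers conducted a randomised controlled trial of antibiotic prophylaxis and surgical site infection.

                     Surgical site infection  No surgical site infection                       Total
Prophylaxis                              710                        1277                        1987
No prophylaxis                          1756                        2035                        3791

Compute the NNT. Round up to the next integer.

10

Risk in treated group = 710/1987 = 0.35732; risk in control = 1756/3791 = 0.46320.
Absolute risk reduction = 0.46320 − 0.35732 = 0.10588
NNT = 1 / ARR = 1 / 0.10588 = 9.445 → round up → 10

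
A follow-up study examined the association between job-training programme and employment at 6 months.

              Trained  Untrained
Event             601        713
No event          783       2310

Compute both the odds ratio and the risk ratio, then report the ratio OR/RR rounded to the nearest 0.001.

Reading the table with exposure as columns: a = 601 (Trained, case), b = 783 (Trained, non-case), c = 713 (Untrained, case), d = 2310.
OR = (601·2310)/(783·713) = 1388310/558279 = 2.48677
Risk in exposed = 601/1384 = 0.43425; risk in unexposed = 713/3023 = 0.23586; RR = 1.84114
OR/RR = 2.48677 / 1.84114 = 1.35067
The outcome is not rare, so the OR lies further from 1 than the RR.

1.351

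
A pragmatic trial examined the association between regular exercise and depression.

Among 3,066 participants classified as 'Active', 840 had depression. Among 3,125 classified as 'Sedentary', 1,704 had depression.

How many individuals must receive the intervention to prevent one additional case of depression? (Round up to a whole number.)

4

Risk in treated group = 840/3066 = 0.27397; risk in control = 1704/3125 = 0.54528.
Absolute risk reduction = 0.54528 − 0.27397 = 0.27131
NNT = 1 / ARR = 1 / 0.27131 = 3.686 → round up → 4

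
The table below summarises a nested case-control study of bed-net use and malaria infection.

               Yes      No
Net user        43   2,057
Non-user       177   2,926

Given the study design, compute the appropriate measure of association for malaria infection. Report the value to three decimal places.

Cells: a = 43, b = 2057, c = 177, d = 2926.
This is a nested case-control study: participants were sampled on outcome status, so risks in the source population cannot be estimated directly — relative risk is not valid here. The odds ratio is the appropriate measure.
OR = (a·d)/(b·c) = (43 × 2926) / (2057 × 177) = 125818 / 364089 = 0.34557

0.346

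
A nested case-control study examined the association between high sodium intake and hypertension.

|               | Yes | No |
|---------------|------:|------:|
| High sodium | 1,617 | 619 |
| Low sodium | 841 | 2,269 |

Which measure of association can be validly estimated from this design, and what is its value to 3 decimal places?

Cells: a = 1617, b = 619, c = 841, d = 2269.
This is a nested case-control study: participants were sampled on outcome status, so risks in the source population cannot be estimated directly — relative risk is not valid here. The odds ratio is the appropriate measure.
OR = (a·d)/(b·c) = (1617 × 2269) / (619 × 841) = 3668973 / 520579 = 7.04787

7.048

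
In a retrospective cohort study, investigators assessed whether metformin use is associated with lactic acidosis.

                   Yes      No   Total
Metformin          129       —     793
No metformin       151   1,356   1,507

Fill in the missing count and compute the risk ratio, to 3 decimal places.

1.624

The missing cell is in the exposed row: 793 − 129 = 664.
So a = 129, b = 664, c = 151, d = 1356.
RR = [a/(a+b)] / [c/(c+d)] = (129/793) / (151/1507) = 0.16267/0.10020 = 1.62350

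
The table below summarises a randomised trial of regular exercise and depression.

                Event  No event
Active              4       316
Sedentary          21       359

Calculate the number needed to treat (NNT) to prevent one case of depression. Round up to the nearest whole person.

24

Risk in treated group = 4/320 = 0.01250; risk in control = 21/380 = 0.05526.
Absolute risk reduction = 0.05526 − 0.01250 = 0.04276
NNT = 1 / ARR = 1 / 0.04276 = 23.385 → round up → 24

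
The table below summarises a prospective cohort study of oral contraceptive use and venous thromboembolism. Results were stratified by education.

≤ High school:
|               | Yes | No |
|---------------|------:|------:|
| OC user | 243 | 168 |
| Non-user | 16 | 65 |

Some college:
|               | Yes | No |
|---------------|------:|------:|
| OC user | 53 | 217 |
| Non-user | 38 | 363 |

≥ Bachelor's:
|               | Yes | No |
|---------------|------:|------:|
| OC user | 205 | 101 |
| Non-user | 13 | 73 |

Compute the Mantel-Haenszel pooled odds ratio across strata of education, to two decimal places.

4.69

OR_MH = Σ(aᵢdᵢ/nᵢ) / Σ(bᵢcᵢ/nᵢ), where nᵢ is the stratum total.
Stratum 1 (≤ High school): n = 492; a·d/n = 243·65/492 = 32.1037; b·c/n = 168·16/492 = 5.4634
Stratum 2 (Some college): n = 671; a·d/n = 53·363/671 = 28.6721; b·c/n = 217·38/671 = 12.2891
Stratum 3 (≥ Bachelor's): n = 392; a·d/n = 205·73/392 = 38.1760; b·c/n = 101·13/392 = 3.3495
OR_MH = (32.1037 + 28.6721 + 38.1760) / (5.4634 + 12.2891 + 3.3495) = 98.9518 / 21.1020 = 4.68921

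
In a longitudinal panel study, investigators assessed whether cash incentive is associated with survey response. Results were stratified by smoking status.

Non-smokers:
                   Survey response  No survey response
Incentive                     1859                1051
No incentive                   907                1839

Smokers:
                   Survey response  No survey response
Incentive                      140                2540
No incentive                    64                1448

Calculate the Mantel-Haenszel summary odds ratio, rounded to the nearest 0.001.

OR_MH = Σ(aᵢdᵢ/nᵢ) / Σ(bᵢcᵢ/nᵢ), where nᵢ is the stratum total.
Stratum 1 (Non-smokers): n = 5656; a·d/n = 1859·1839/5656 = 604.4379; b·c/n = 1051·907/5656 = 168.5391
Stratum 2 (Smokers): n = 4192; a·d/n = 140·1448/4192 = 48.3588; b·c/n = 2540·64/4192 = 38.7786
OR_MH = (604.4379 + 48.3588) / (168.5391 + 38.7786) = 652.7967 / 207.3177 = 3.14877

3.149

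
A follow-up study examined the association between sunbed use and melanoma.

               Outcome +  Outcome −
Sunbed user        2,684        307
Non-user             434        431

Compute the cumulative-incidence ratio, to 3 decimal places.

Cells: a = 2684, b = 307, c = 434, d = 431.
Risk in exposed = 2684/2991 = 0.89736; risk in unexposed = 434/865 = 0.50173.
RR = 0.89736 / 0.50173 = 1.78851
The risk among the exposed is 1.79 times that among the unexposed.

1.789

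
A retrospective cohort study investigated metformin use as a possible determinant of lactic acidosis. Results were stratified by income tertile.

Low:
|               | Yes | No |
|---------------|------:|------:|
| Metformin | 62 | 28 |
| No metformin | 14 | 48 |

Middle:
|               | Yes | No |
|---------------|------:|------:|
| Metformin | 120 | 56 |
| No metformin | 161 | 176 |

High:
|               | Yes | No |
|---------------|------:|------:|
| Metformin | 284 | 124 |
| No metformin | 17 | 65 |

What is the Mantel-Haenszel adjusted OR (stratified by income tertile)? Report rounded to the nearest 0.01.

OR_MH = Σ(aᵢdᵢ/nᵢ) / Σ(bᵢcᵢ/nᵢ), where nᵢ is the stratum total.
Stratum 1 (Low): n = 152; a·d/n = 62·48/152 = 19.5789; b·c/n = 28·14/152 = 2.5789
Stratum 2 (Middle): n = 513; a·d/n = 120·176/513 = 41.1696; b·c/n = 56·161/513 = 17.5750
Stratum 3 (High): n = 490; a·d/n = 284·65/490 = 37.6735; b·c/n = 124·17/490 = 4.3020
OR_MH = (19.5789 + 41.1696 + 37.6735) / (2.5789 + 17.5750 + 4.3020) = 98.4220 / 24.4560 = 4.02445

4.02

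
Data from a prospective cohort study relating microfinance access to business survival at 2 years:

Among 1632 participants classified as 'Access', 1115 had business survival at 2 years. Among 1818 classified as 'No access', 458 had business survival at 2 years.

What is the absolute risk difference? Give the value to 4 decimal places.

0.4313

From the description: a = 1115, b = 517, c = 458, d = 1360.
Risk in exposed = 1115/1632 = 0.683211; risk in unexposed = 458/1818 = 0.251925.
Risk difference = 0.683211 − 0.251925 = 0.431286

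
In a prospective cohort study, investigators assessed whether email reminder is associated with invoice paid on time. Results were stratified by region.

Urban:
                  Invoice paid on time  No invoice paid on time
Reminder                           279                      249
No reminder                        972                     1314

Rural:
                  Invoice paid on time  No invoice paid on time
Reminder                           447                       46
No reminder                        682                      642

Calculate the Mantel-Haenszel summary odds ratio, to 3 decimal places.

OR_MH = Σ(aᵢdᵢ/nᵢ) / Σ(bᵢcᵢ/nᵢ), where nᵢ is the stratum total.
Stratum 1 (Urban): n = 2814; a·d/n = 279·1314/2814 = 130.2793; b·c/n = 249·972/2814 = 86.0085
Stratum 2 (Rural): n = 1817; a·d/n = 447·642/1817 = 157.9384; b·c/n = 46·682/1817 = 17.2658
OR_MH = (130.2793 + 157.9384) / (86.0085 + 17.2658) = 288.2177 / 103.2744 = 2.79080

2.791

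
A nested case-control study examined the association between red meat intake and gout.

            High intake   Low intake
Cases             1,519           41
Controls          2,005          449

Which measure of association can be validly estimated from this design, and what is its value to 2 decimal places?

8.30

Reading the table with exposure as columns: a = 1519 (High intake, case), b = 2005 (High intake, non-case), c = 41 (Low intake, case), d = 449.
This is a nested case-control study: participants were sampled on outcome status, so risks in the source population cannot be estimated directly — relative risk is not valid here. The odds ratio is the appropriate measure.
OR = (a·d)/(b·c) = (1519 × 449) / (2005 × 41) = 682031 / 82205 = 8.29671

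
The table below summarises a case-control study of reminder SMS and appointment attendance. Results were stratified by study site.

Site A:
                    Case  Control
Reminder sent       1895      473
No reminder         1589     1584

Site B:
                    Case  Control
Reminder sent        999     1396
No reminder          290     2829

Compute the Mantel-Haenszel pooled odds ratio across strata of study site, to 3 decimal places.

OR_MH = Σ(aᵢdᵢ/nᵢ) / Σ(bᵢcᵢ/nᵢ), where nᵢ is the stratum total.
Stratum 1 (Site A): n = 5541; a·d/n = 1895·1584/5541 = 541.7217; b·c/n = 473·1589/5541 = 135.6428
Stratum 2 (Site B): n = 5514; a·d/n = 999·2829/5514 = 512.5446; b·c/n = 1396·290/5514 = 73.4204
OR_MH = (541.7217 + 512.5446) / (135.6428 + 73.4204) = 1054.2663 / 209.0632 = 5.04281

5.043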